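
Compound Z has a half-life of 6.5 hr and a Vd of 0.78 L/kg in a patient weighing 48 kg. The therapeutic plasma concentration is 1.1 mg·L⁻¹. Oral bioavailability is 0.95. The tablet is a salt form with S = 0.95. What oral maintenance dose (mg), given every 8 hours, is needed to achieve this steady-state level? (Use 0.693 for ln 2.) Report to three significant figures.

38.9 mg

Total Vd = 0.78 × 48 = 37.44 L
k = 0.693/6.5 = 0.1066 h⁻¹, so CL = k·Vd = 0.1066 × 37.44 = 3.991 L/h
D = CL × Css × τ / F / S = 3.991 × 1.1 × 8 / 0.95 / 0.95 = 38.92 mg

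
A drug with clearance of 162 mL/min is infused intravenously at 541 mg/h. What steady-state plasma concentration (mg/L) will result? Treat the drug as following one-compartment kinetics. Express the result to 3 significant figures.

55.7 mg/L

CL = 162 mL/min = 162 × 0.06 = 9.720 L/h
Css = rate / CL = 541 / 9.720 = 55.66 mg/L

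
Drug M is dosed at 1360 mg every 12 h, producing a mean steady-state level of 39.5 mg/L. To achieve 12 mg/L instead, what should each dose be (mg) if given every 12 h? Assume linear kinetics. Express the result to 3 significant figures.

413 mg

With linear kinetics, Css is proportional to dose rate (D/τ) at fixed clearance.
D₂ = D₁ × (Css,target / Css,current) = 1360 × 12/39.5 = 413.2 mg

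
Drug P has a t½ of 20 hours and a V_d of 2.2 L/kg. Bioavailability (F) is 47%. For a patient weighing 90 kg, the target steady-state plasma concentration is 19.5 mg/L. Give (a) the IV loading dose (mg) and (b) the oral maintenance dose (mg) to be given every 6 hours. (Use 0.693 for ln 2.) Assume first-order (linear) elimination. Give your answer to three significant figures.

(a) 3860 mg; (b) 1710 mg

Vd = 2.2 L/kg × 90 kg = 198.0 L
LD = Vd × C = 198.0 × 19.5 = 3861 mg
CL = 0.693 × Vd / t½ = 0.693 × 198.0 / 20 = 6.861 L/h
D = CL × Css × τ / F = 6.861 × 19.5 × 6 / 0.47 = 1708 mg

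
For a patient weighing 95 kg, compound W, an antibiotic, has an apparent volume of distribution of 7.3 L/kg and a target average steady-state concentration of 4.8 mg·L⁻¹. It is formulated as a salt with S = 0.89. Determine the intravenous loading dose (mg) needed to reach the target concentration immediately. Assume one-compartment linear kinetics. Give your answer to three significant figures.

3740 mg

Total Vd = 7.3 × 95 = 693.5 L
The loading dose fills Vd to the target concentration.
LD = Vd × C / S = 693.5 × 4.800 / 0.89 = 3740 mg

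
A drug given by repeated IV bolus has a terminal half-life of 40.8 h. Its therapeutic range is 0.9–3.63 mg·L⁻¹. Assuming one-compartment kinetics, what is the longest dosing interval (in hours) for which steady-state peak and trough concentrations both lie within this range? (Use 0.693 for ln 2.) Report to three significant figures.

k = 0.693 / t½ = 0.693 / 40.8 = 0.01699 h⁻¹
Between IV bolus doses, concentration decays as C = C₀·e^(−kτ), so C_peak/C_trough = e^(kτ).
τ_max = ln(C_peak/C_trough) / k = ln(3.63/0.9) / 0.01699 = 1.395 / 0.01699 = 82.11 h

82.1 h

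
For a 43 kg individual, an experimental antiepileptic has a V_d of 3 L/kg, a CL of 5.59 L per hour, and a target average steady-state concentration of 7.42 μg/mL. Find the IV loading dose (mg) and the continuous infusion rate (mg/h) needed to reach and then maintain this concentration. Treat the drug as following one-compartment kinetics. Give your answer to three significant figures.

Total Vd = 3 × 43 = 129.0 L
LD = Vd · C_target = 129.0 × 7.42 = 957.2 mg
Maintenance: replace elimination → rate = CL × Css = 5.590 × 7.42 = 41.48 mg/h

(a) 957 mg; (b) 41.5 mg/h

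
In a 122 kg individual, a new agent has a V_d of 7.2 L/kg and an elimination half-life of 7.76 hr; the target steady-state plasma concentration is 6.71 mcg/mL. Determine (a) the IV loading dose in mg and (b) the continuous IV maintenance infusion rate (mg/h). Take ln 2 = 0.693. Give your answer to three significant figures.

(a) 5890 mg; (b) 526 mg/h

Vd(total) = 122 kg × 7.2 L/kg = 878.4 L
LD = Vd × C = 878.4 × 6.71 = 5894 mg
CL = 0.693 × Vd / t½ = 0.693 × 878.4 / 7.76 = 78.44 L/h
Infusion rate = CL × Css = 78.44 × 6.71 = 526.3 mg/h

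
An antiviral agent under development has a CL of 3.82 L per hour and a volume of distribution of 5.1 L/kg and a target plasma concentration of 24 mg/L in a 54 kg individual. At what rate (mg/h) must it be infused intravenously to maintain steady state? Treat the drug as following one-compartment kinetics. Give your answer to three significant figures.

91.7 mg/h

R₀ = 3.820 × 24 = 91.68 mg/h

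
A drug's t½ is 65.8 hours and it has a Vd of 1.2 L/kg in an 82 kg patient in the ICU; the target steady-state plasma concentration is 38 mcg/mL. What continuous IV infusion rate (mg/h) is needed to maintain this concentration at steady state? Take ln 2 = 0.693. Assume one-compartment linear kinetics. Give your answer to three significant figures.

39.4 mg/h

Vd = 1.2 L/kg × 82 kg = 98.40 L
CL = ln 2 · Vd / t½ = 0.693 × 98.40 / 65.8 = 1.036 L/h
Infusion rate = CL × Css = 1.036 × 38 = 39.37 mg/h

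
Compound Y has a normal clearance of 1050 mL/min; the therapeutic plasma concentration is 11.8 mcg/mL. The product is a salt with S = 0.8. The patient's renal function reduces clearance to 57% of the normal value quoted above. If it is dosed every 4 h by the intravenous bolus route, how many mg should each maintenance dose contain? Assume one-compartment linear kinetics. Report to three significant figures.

2120 mg

CL = 1050 mL/min = 1050 × 0.06 = 63.00 L/h
Patient clearance = 0.57 × 63.00 = 35.91 L/h
D = CL × Css × τ / S = 35.91 × 11.8 × 4 / 0.8 = 2119 mg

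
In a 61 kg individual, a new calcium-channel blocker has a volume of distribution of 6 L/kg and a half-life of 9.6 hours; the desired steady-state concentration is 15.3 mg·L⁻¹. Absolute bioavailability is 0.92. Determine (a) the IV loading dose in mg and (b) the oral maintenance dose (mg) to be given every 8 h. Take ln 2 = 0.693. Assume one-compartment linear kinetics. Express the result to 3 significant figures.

(a) 5600 mg; (b) 3520 mg

Vd = 6 L/kg × 61 kg = 366.0 L
LD = Vd × C = 366.0 × 15.3 = 5600 mg
CL = 0.693 × Vd / t½ = 0.693 × 366.0 / 9.6 = 26.42 L/h
D = CL × Css × τ / F = 26.42 × 15.3 × 8 / 0.92 = 3515 mg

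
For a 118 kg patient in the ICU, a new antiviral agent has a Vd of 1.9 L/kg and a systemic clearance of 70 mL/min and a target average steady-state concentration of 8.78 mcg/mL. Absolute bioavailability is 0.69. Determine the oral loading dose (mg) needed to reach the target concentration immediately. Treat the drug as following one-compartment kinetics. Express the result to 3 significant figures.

2850 mg

Vd(total) = 118 kg × 1.9 L/kg = 224.2 L
LD is governed by Vd — clearance does not enter the loading-dose calculation.
LD = Vd × C / F = 224.2 × 8.780 / 0.69 = 2853 mg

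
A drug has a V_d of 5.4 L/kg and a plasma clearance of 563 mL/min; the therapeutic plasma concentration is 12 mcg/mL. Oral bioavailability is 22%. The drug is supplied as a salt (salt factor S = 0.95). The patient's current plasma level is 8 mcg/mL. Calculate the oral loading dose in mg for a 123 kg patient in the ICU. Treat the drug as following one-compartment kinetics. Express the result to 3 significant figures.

Vd(total) = 123 kg × 5.4 L/kg = 664.2 L
LD is governed by Vd — clearance does not enter the loading-dose calculation.
Concentration deficit ΔC = 12 − 8 = 4.000 mg/L
LD = Vd × ΔC / F / S = 664.2 × 4.000 / 0.22 / 0.95 = 12710 mg

12700 mg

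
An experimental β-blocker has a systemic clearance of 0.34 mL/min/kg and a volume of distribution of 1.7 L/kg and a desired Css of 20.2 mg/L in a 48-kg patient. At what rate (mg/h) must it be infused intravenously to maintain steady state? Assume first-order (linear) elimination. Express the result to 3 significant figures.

19.8 mg/h

CL = 0.34 mL/min/kg × 48 kg = 16.32 mL/min = 16.32 × 60/1000 = 0.9792 L/h
Infusion rate = CL · Css = 0.9792 L/h × 20.2 mg/L = 19.78 mg/h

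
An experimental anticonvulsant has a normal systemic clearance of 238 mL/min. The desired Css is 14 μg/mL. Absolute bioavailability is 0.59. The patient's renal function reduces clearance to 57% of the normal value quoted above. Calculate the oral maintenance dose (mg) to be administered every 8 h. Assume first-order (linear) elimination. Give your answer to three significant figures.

1550 mg

Convert clearance: 238 mL/min × 60 min/h ÷ 1000 mL/L = 14.28 L/h
Patient clearance = 0.57 × 14.28 = 8.140 L/h
At steady state, dose per interval replaces the amount cleared in that interval: F·D/τ = CL·Css.
D = CL × Css × τ / F = 8.140 × 14 × 8 / 0.59 = 1545 mg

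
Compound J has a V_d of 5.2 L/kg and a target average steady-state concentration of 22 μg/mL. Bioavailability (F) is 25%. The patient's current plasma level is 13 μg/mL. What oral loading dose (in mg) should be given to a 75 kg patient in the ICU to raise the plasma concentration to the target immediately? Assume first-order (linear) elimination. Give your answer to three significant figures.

14000 mg

Vd(total) = 75 kg × 5.2 L/kg = 390.0 L
Concentration deficit ΔC = 22 − 13 = 9.000 mg/L
LD = Vd × ΔC / F = 390.0 × 9.000 / 0.25 = 14040 mg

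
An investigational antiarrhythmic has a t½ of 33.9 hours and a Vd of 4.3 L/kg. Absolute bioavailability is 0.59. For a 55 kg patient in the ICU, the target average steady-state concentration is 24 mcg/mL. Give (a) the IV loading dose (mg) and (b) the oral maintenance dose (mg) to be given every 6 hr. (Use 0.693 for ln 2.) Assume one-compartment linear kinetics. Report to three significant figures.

(a) 5680 mg; (b) 1180 mg

Vd = 4.3 L/kg × 55 kg = 236.5 L
LD = Vd × C = 236.5 × 24 = 5676 mg
CL = 0.693 × Vd / t½ = 0.693 × 236.5 / 33.9 = 4.835 L/h
D = CL × Css × τ / F = 4.835 × 24 × 6 / 0.59 = 1180 mg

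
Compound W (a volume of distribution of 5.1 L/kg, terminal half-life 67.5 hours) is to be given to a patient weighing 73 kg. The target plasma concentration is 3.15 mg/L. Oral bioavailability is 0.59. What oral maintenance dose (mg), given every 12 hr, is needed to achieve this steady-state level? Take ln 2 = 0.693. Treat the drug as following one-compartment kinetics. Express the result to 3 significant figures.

245 mg

Vd = 5.1 L/kg × 73 kg = 372.3 L
k = 0.693/67.5 = 0.01027 h⁻¹, so CL = k·Vd = 0.01027 × 372.3 = 3.824 L/h
D = CL × Css × τ / F = 3.824 × 3.15 × 12 / 0.59 = 245.0 mg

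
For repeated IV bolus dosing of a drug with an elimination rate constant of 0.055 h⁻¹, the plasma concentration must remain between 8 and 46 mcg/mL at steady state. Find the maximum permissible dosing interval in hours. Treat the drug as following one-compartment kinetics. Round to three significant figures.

31.8 h

Between IV bolus doses, concentration decays as C = C₀·e^(−kτ), so C_peak/C_trough = e^(kτ).
τ_max = ln(C_peak/C_trough) / k = ln(46/8) / 0.05500 = 1.749 / 0.05500 = 31.80 h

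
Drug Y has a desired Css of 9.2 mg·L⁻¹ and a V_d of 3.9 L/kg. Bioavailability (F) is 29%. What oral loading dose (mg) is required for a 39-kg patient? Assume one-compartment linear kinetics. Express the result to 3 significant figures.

4830 mg

Vd(total) = 39 kg × 3.9 L/kg = 152.1 L
The loading dose fills Vd to the target concentration.
LD = Vd × C / F = 152.1 × 9.200 / 0.29 = 4825 mg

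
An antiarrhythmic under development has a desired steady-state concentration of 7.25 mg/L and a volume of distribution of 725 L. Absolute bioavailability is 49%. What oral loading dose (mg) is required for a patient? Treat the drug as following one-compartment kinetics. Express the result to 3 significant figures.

10700 mg

The loading dose fills Vd to the target concentration.
LD = Vd × C / F = 725.0 × 7.250 / 0.49 = 10730 mg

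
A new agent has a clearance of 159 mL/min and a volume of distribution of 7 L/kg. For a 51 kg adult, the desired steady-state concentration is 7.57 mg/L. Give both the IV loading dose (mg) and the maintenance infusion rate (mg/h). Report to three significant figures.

Vd(total) = 51 kg × 7 L/kg = 357.0 L
LD = Vd · C_target = 357.0 × 7.57 = 2702 mg
CL = 159 mL/min = 159 × 0.06 = 9.540 L/h
Maintenance infusion rate = CL × Css = 9.540 × 7.57 = 72.22 mg/h

(a) 2700 mg; (b) 72.2 mg/h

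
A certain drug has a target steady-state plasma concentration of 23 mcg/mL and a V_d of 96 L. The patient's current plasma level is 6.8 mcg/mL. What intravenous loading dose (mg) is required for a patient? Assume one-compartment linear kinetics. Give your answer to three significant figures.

1560 mg

The loading dose fills Vd to the target concentration.
Concentration deficit ΔC = 23 − 6.8 = 16.20 mg/L
LD = Vd × ΔC = 96.00 × 16.20 = 1555 mg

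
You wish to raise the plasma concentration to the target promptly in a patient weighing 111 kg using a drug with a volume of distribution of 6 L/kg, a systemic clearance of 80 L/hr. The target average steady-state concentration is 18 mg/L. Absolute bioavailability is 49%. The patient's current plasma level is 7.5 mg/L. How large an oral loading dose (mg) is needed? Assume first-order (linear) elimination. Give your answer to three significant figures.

14300 mg

Total Vd = 6 × 111 = 666.0 L
Concentration deficit ΔC = 18 − 7.5 = 10.50 mg/L
LD = Vd × ΔC / F = 666.0 × 10.50 / 0.49 = 14270 mg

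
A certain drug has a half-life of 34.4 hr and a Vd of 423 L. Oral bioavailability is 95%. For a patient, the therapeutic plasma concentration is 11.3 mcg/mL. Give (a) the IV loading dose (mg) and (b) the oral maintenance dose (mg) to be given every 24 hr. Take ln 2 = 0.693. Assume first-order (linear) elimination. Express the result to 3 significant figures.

(a) 4780 mg; (b) 2430 mg

LD = Vd × C = 423.0 × 11.3 = 4780 mg
CL = 0.693 × Vd / t½ = 0.693 × 423.0 / 34.4 = 8.521 L/h
D = CL × Css × τ / F = 8.521 × 11.3 × 24 / 0.95 = 2433 mg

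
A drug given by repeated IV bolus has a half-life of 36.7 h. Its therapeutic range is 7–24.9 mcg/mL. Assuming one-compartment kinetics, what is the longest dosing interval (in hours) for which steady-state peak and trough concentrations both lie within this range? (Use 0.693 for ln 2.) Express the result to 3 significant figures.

k = 0.693 / t½ = 0.693 / 36.7 = 0.01888 h⁻¹
Between IV bolus doses, concentration decays as C = C₀·e^(−kτ), so C_peak/C_trough = e^(kτ).
τ_max = ln(C_peak/C_trough) / k = ln(24.9/7) / 0.01888 = 1.269 / 0.01888 = 67.21 h

67.2 h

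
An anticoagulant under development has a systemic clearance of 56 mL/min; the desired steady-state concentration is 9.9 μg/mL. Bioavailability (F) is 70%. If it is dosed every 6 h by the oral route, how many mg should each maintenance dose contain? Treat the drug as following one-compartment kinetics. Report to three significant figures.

Convert clearance: 56 mL/min × 60 min/h ÷ 1000 mL/L = 3.360 L/h
D = CL × Css × τ / F = 3.360 × 9.9 × 6 / 0.7 = 285.1 mg

285 mg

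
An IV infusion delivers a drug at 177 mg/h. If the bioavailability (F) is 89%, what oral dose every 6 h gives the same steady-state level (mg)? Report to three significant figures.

To maintain the same Css, the systemic dosing rate must be unchanged: F·D/τ = infusion rate.
D = rate × τ / F = 177 × 6 / 0.89 = 1193 mg

1190 mg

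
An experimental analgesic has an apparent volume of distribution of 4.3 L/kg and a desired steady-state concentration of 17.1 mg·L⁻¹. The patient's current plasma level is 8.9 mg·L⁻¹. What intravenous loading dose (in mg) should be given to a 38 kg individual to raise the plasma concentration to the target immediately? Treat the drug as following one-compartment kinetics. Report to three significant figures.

1340 mg

Vd(total) = 38 kg × 4.3 L/kg = 163.4 L
Concentration deficit ΔC = 17.1 − 8.9 = 8.200 mg/L
LD = Vd × ΔC = 163.4 × 8.200 = 1340 mg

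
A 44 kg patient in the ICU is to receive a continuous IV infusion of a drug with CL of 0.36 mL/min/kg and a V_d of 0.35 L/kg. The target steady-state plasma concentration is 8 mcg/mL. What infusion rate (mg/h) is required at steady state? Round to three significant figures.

CL = 0.36 mL/min/kg × 44 kg = 15.84 mL/min = 15.84 × 60/1000 = 0.9504 L/h
Rate = CL × Css = 0.9504 × 8 = 7.603 mg/h

7.60 mg/h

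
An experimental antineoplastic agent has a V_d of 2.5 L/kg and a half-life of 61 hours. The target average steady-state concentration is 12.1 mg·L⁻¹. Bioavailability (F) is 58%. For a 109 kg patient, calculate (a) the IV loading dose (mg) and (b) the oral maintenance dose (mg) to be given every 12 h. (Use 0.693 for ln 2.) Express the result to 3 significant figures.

Total Vd = 2.5 × 109 = 272.5 L
LD = Vd × C = 272.5 × 12.1 = 3297 mg
CL = 0.693 × Vd / t½ = 0.693 × 272.5 / 61 = 3.096 L/h
D = CL × Css × τ / F = 3.096 × 12.1 × 12 / 0.58 = 775.1 mg

(a) 3300 mg; (b) 775 mg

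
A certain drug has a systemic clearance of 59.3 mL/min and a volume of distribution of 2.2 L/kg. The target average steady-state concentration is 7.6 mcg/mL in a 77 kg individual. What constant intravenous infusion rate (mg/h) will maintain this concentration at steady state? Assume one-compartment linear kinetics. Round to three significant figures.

27.0 mg/h

CL = 59.3 mL/min = 59.3 × 0.06 = 3.558 L/h
Rate = CL × Css = 3.558 × 7.6 = 27.04 mg/h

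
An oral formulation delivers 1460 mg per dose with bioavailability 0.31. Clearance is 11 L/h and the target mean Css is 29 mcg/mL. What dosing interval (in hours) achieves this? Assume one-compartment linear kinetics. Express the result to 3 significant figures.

1.42 h

F·D/τ = CL·Css → τ = F·D / (CL·Css).
τ = 0.31 × 1460 / (11 × 29) = 1.419 h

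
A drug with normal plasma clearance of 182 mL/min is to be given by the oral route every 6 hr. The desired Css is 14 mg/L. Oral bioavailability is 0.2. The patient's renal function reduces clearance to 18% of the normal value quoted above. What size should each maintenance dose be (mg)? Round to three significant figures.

826 mg

Convert clearance: 182 mL/min × 60 min/h ÷ 1000 mL/L = 10.92 L/h
Patient clearance = 0.18 × 10.92 = 1.966 L/h
D = CL × Css × τ / F = 1.966 × 14 × 6 / 0.2 = 825.7 mg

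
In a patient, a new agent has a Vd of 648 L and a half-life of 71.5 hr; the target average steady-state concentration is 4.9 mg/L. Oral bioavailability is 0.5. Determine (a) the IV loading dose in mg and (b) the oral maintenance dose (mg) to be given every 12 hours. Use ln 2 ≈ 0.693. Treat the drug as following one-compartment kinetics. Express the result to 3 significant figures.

(a) 3180 mg; (b) 739 mg

LD = Vd × C = 648.0 × 4.9 = 3175 mg
CL = 0.693 × Vd / t½ = 0.693 × 648.0 / 71.5 = 6.281 L/h
D = CL × Css × τ / F = 6.281 × 4.9 × 12 / 0.5 = 738.6 mg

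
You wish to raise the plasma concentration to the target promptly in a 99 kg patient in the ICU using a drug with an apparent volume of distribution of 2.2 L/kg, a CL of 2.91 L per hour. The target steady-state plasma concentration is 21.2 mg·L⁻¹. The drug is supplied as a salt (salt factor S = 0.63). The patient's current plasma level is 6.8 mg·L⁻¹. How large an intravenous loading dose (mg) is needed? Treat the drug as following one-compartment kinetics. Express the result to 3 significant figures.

4980 mg

Total Vd = 2.2 × 99 = 217.8 L
The loading dose fills Vd to the target concentration; clearance is irrelevant here.
Concentration deficit ΔC = 21.2 − 6.8 = 14.40 mg/L
LD = Vd × ΔC / S = 217.8 × 14.40 / 0.63 = 4978 mg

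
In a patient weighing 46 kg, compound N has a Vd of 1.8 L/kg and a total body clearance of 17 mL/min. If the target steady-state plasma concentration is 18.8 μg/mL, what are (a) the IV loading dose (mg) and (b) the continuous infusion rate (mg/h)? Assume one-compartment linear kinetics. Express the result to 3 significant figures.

Total Vd = 1.8 × 46 = 82.80 L
Loading: fill Vd to C_target → 82.80 L × 18.8 mg/L = 1557 mg
Convert clearance: 17 mL/min × 60 min/h ÷ 1000 mL/L = 1.020 L/h
Infusion rate = 1.020 L/h × 18.8 mg/L = 19.18 mg/h

(a) 1560 mg; (b) 19.2 mg/h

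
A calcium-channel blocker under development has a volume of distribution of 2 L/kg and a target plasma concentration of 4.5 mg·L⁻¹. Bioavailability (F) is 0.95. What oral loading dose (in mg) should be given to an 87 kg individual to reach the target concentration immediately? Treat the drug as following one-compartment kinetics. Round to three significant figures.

824 mg

Vd = 2 L/kg × 87 kg = 174.0 L
The loading dose fills Vd to the target concentration.
LD = Vd × C / F = 174.0 × 4.500 / 0.95 = 824.2 mg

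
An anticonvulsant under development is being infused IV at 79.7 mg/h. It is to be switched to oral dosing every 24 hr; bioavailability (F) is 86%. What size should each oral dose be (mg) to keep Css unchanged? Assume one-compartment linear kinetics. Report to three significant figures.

2220 mg

To maintain the same Css, the systemic dosing rate must be unchanged: F·D/τ = infusion rate.
D = rate × τ / F = 79.7 × 24 / 0.86 = 2224 mg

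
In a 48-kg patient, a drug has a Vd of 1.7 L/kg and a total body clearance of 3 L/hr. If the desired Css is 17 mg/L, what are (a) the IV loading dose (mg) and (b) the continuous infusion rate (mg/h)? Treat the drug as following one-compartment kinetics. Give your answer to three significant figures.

Total Vd = 1.7 × 48 = 81.60 L
Loading: fill Vd to C_target → 81.60 L × 17 mg/L = 1387 mg
Maintenance infusion rate = CL × Css = 3.000 × 17 = 51.00 mg/h

(a) 1390 mg; (b) 51.0 mg/h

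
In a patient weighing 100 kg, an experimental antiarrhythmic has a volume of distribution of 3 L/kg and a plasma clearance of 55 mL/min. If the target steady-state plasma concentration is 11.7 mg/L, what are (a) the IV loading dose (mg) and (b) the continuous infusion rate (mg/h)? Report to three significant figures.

(a) 3510 mg; (b) 38.6 mg/h

Vd(total) = 100 kg × 3 L/kg = 300.0 L
Loading: fill Vd to C_target → 300.0 L × 11.7 mg/L = 3510 mg
CL = 55 mL/min × 60/1000 = 3.300 L/h
Maintenance infusion rate = CL × Css = 3.300 × 11.7 = 38.61 mg/h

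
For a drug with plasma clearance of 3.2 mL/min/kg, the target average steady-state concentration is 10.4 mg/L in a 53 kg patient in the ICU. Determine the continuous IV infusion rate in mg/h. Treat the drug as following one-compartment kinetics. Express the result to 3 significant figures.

106 mg/h

CL = 3.2 mL/min/kg × 53 kg = 169.6 mL/min = 169.6 × 60/1000 = 10.18 L/h
At steady state, infusion rate equals elimination rate: rate in = CL × Css.
R₀ = 10.18 × 10.4 = 105.9 mg/h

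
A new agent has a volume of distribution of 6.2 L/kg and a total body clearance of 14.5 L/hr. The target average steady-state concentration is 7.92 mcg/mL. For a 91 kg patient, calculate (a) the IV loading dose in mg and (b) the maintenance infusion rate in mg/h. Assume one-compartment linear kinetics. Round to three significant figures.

(a) 4470 mg; (b) 115 mg/h

Vd = 6.2 L/kg × 91 kg = 564.2 L
LD = Vd · C_target = 564.2 × 7.92 = 4468 mg
Maintenance infusion rate = CL × Css = 14.50 × 7.92 = 114.8 mg/h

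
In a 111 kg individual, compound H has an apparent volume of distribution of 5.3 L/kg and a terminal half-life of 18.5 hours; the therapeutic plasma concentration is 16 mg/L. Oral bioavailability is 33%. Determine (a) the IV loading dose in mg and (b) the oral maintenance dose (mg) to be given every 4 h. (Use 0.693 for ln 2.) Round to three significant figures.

Vd(total) = 111 kg × 5.3 L/kg = 588.3 L
LD = Vd × C = 588.3 × 16 = 9413 mg
CL = 0.693 × Vd / t½ = 0.693 × 588.3 / 18.5 = 22.04 L/h
D = CL × Css × τ / F = 22.04 × 16 × 4 / 0.33 = 4274 mg

(a) 9410 mg; (b) 4270 mg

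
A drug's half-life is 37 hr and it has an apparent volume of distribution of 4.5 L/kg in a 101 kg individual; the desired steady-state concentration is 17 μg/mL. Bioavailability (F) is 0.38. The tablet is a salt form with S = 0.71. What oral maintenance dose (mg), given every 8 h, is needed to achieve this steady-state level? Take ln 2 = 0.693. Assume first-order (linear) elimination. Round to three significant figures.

4290 mg

Vd(total) = 101 kg × 4.5 L/kg = 454.5 L
k = 0.693/37 = 0.01873 h⁻¹, so CL = k·Vd = 0.01873 × 454.5 = 8.513 L/h
D = CL × Css × τ / F / S = 8.513 × 17 × 8 / 0.38 / 0.71 = 4291 mg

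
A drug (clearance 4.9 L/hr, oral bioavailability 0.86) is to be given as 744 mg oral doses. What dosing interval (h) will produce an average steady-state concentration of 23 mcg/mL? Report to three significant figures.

5.68 h

F·D/τ = CL·Css → τ = F·D / (CL·Css).
τ = 0.86 × 744 / (4.9 × 23) = 5.677 h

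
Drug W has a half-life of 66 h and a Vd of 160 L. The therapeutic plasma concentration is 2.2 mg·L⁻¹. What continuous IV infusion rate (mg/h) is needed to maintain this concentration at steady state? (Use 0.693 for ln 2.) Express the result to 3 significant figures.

3.70 mg/h

CL = ln 2 · Vd / t½ = 0.693 × 160.0 / 66 = 1.680 L/h
Infusion rate = CL × Css = 1.680 × 2.2 = 3.696 mg/h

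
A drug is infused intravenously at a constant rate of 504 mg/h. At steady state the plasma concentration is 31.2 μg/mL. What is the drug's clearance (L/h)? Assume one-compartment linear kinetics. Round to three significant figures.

16.2 L/h

At steady state, infusion rate = CL × Css, so CL = rate / Css.
CL = 504 / 31.2 = 16.15 L/h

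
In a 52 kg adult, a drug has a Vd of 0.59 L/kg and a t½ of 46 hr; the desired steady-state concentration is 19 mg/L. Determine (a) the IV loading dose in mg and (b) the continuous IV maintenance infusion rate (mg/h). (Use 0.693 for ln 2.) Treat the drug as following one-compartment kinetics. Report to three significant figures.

(a) 583 mg; (b) 8.78 mg/h

Total Vd = 0.59 × 52 = 30.68 L
LD = Vd × C = 30.68 × 19 = 582.9 mg
CL = 0.693 × Vd / t½ = 0.693 × 30.68 / 46 = 0.4622 L/h
Infusion rate = CL × Css = 0.4622 × 19 = 8.782 mg/h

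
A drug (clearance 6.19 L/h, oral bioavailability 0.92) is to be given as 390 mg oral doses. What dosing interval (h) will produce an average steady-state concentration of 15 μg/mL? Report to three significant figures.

F·D/τ = CL·Css → τ = F·D / (CL·Css).
τ = 0.92 × 390 / (6.19 × 15) = 3.864 h

3.86 h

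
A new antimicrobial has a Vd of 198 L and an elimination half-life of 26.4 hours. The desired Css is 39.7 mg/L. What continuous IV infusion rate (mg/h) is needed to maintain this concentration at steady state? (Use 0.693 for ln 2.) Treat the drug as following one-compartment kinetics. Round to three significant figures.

CL = ln 2 · Vd / t½ = 0.693 × 198.0 / 26.4 = 5.198 L/h
Infusion rate = CL × Css = 5.198 × 39.7 = 206.4 mg/h

206 mg/h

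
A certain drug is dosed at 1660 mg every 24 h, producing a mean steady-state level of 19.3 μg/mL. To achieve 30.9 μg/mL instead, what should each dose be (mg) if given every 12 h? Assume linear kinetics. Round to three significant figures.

For first-order elimination, Css ∝ F·D/(CL·τ); F and CL are unchanged, so Css ∝ D/τ.
D₂ = D₁ × (Css,target / Css,current) × (τ₂/τ₁) = 1660 × (30.9/19.3) × (12/24) = 1329 mg

1330 mg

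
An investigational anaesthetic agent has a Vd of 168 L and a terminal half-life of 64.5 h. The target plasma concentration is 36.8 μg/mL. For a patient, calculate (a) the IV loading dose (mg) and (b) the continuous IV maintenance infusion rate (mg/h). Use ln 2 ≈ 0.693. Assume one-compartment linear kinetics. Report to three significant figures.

LD = Vd × C = 168.0 × 36.8 = 6182 mg
CL = 0.693 × Vd / t½ = 0.693 × 168.0 / 64.5 = 1.805 L/h
Infusion rate = CL × Css = 1.805 × 36.8 = 66.42 mg/h

(a) 6180 mg; (b) 66.4 mg/h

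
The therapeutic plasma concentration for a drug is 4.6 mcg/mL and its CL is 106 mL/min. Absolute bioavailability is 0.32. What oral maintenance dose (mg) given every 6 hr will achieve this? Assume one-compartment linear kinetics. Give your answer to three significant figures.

549 mg

Convert clearance: 106 mL/min × 60 min/h ÷ 1000 mL/L = 6.360 L/h
D = CL × Css × τ / F = 6.360 × 4.6 × 6 / 0.32 = 548.6 mg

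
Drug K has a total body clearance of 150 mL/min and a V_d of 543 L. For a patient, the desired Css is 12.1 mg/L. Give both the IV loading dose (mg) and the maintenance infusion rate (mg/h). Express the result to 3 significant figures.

Loading dose = Vd × C = 543.0 × 12.1 = 6570 mg
CL = 150 mL/min × 60/1000 = 9.000 L/h
Infusion rate = 9.000 L/h × 12.1 mg/L = 108.9 mg/h

(a) 6570 mg; (b) 109 mg/h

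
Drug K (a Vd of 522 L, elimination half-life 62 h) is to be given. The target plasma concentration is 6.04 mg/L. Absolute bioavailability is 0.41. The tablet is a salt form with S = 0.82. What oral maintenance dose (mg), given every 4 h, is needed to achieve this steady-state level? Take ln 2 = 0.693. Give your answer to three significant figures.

k = 0.693/62 = 0.01118 h⁻¹, so CL = k·Vd = 0.01118 × 522.0 = 5.836 L/h
D = CL × Css × τ / F / S = 5.836 × 6.04 × 4 / 0.41 / 0.82 = 419.4 mg

419 mg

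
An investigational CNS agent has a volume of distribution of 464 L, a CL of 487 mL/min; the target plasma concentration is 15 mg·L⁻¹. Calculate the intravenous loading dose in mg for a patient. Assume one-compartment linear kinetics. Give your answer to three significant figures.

6960 mg

LD is governed by Vd — clearance does not enter the loading-dose calculation.
LD = Vd × C = 464.0 × 15.00 = 6960 mg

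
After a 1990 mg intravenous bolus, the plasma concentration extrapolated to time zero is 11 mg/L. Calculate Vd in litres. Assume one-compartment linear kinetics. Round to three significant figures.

Immediately after an IV bolus, C₀ = Dose / Vd, so Vd = Dose / C₀.
Vd = 1990 / 11 = 180.9 L

181 L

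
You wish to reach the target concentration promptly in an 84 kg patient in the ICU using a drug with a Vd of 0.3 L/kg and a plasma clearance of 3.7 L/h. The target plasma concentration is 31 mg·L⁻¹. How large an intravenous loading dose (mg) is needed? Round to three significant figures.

781 mg

Vd = 0.3 L/kg × 84 kg = 25.20 L
The loading dose fills Vd to the target concentration.
LD = Vd × C = 25.20 × 31.00 = 781.2 mg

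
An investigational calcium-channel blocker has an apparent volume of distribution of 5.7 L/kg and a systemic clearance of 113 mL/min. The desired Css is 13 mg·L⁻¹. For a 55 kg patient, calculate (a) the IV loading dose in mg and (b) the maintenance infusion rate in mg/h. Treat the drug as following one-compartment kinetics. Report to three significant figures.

(a) 4080 mg; (b) 88.1 mg/h

Vd = 5.7 L/kg × 55 kg = 313.5 L
Loading: fill Vd to C_target → 313.5 L × 13 mg/L = 4076 mg
CL = 113 mL/min = 113 × 0.06 = 6.780 L/h
Infusion rate = 6.780 L/h × 13 mg/L = 88.14 mg/h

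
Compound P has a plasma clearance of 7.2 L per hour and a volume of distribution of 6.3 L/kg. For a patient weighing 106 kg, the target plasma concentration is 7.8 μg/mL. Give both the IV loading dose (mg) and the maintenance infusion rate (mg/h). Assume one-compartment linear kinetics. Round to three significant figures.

(a) 5210 mg; (b) 56.2 mg/h

Total Vd = 6.3 × 106 = 667.8 L
Loading dose = Vd × C = 667.8 × 7.8 = 5209 mg
Maintenance infusion rate = CL × Css = 7.200 × 7.8 = 56.16 mg/h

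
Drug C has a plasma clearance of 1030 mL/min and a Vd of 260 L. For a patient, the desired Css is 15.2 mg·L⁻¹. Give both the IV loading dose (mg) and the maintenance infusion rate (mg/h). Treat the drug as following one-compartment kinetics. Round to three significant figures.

Loading: fill Vd to C_target → 260.0 L × 15.2 mg/L = 3952 mg
Convert clearance: 1030 mL/min × 60 min/h ÷ 1000 mL/L = 61.80 L/h
Maintenance infusion rate = CL × Css = 61.80 × 15.2 = 939.4 mg/h

(a) 3950 mg; (b) 939 mg/h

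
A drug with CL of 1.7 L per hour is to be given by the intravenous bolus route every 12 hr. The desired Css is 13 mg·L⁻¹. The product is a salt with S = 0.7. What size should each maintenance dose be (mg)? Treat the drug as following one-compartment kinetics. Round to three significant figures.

379 mg

D = CL × Css × τ / S = 1.700 × 13 × 12 / 0.7 = 378.9 mg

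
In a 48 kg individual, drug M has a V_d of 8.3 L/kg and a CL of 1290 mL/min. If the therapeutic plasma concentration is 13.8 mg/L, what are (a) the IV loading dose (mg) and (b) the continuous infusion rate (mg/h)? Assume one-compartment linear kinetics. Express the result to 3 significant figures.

(a) 5500 mg; (b) 1070 mg/h

Total Vd = 8.3 × 48 = 398.4 L
Loading dose = Vd × C = 398.4 × 13.8 = 5498 mg
CL = 1290 mL/min = 1290 × 0.06 = 77.40 L/h
Maintenance: replace elimination → rate = CL × Css = 77.40 × 13.8 = 1068 mg/h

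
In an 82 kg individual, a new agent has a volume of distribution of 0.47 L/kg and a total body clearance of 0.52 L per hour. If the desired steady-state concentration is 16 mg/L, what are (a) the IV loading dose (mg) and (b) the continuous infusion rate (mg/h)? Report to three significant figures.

Total Vd = 0.47 × 82 = 38.54 L
Loading: fill Vd to C_target → 38.54 L × 16 mg/L = 616.6 mg
Infusion rate = 0.5200 L/h × 16 mg/L = 8.320 mg/h

(a) 617 mg; (b) 8.32 mg/h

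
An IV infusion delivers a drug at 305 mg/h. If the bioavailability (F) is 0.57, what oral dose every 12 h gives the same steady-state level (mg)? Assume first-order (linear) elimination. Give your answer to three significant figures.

6420 mg

To maintain the same Css, the systemic dosing rate must be unchanged: F·D/τ = infusion rate.
D = rate × τ / F = 305 × 12 / 0.57 = 6421 mg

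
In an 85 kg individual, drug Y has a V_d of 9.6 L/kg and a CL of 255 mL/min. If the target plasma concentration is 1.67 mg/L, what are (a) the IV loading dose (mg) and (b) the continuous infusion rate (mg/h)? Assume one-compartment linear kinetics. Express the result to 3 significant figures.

(a) 1360 mg; (b) 25.6 mg/h

Vd = 9.6 L/kg × 85 kg = 816.0 L
Loading: fill Vd to C_target → 816.0 L × 1.67 mg/L = 1363 mg
CL = 255 mL/min = 255 × 0.06 = 15.30 L/h
Maintenance infusion rate = CL × Css = 15.30 × 1.67 = 25.55 mg/h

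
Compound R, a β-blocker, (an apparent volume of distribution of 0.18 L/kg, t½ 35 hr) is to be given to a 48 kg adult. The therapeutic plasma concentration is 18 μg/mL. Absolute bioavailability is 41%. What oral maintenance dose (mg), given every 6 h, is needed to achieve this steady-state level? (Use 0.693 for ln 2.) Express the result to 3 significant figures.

45.1 mg

Vd(total) = 48 kg × 0.18 L/kg = 8.640 L
k = 0.693/35 = 0.01980 h⁻¹, so CL = k·Vd = 0.01980 × 8.640 = 0.1711 L/h
D = CL × Css × τ / F = 0.1711 × 18 × 6 / 0.41 = 45.07 mg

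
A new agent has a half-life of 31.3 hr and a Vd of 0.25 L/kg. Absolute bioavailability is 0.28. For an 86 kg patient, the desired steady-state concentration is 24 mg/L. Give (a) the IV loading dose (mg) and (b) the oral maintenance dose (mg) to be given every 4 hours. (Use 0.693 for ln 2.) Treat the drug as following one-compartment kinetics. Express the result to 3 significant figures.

Vd(total) = 86 kg × 0.25 L/kg = 21.50 L
LD = Vd × C = 21.50 × 24 = 516.0 mg
CL = 0.693 × Vd / t½ = 0.693 × 21.50 / 31.3 = 0.4760 L/h
D = CL × Css × τ / F = 0.4760 × 24 × 4 / 0.28 = 163.2 mg

(a) 516 mg; (b) 163 mg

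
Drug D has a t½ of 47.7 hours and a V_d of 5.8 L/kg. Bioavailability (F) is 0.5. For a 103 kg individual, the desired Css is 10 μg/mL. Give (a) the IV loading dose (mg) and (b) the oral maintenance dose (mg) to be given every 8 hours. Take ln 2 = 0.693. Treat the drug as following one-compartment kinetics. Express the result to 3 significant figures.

Vd(total) = 103 kg × 5.8 L/kg = 597.4 L
LD = Vd × C = 597.4 × 10 = 5974 mg
CL = 0.693 × Vd / t½ = 0.693 × 597.4 / 47.7 = 8.679 L/h
D = CL × Css × τ / F = 8.679 × 10 × 8 / 0.5 = 1389 mg

(a) 5970 mg; (b) 1390 mg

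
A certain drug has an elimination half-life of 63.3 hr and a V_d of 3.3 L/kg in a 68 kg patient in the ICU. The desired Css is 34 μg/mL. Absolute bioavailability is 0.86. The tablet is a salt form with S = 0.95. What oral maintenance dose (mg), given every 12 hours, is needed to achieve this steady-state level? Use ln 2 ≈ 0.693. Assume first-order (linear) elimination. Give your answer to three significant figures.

1230 mg

Vd(total) = 68 kg × 3.3 L/kg = 224.4 L
CL = 0.693 × Vd / t½ = 0.693 × 224.4 / 63.3 = 2.457 L/h
D = CL × Css × τ / F / S = 2.457 × 34 × 12 / 0.86 / 0.95 = 1227 mg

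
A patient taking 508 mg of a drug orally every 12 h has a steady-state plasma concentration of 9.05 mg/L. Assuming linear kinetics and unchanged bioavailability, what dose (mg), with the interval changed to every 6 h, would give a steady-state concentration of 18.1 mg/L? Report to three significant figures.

For first-order elimination, Css ∝ F·D/(CL·τ); F and CL are unchanged, so Css ∝ D/τ.
D₂ = D₁ × (Css,target / Css,current) × (τ₂/τ₁) = 508 × (18.1/9.05) × (6/12) = 508.0 mg

508 mg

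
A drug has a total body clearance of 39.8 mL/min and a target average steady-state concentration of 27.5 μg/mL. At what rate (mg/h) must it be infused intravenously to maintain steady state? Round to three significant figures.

65.7 mg/h

Convert clearance: 39.8 mL/min × 60 min/h ÷ 1000 mL/L = 2.388 L/h
At steady state, infusion rate equals elimination rate: rate in = CL × Css.
Infusion rate = CL · Css = 2.388 L/h × 27.5 mg/L = 65.67 mg/h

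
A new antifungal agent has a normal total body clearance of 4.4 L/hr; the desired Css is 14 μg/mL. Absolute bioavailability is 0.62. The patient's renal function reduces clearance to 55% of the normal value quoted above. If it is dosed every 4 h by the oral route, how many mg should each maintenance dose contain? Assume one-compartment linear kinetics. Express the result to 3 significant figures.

Patient clearance = 0.55 × 4.400 = 2.420 L/h
D = CL × Css × τ / F = 2.420 × 14 × 4 / 0.62 = 218.6 mg

219 mg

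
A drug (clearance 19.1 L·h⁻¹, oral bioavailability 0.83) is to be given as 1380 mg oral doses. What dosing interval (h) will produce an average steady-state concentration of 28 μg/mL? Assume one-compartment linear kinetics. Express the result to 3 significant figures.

F·D/τ = CL·Css → τ = F·D / (CL·Css).
τ = 0.83 × 1380 / (19.1 × 28) = 2.142 h

2.14 h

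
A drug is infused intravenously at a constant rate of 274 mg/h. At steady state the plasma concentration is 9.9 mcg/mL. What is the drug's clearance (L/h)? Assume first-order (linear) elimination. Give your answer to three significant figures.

27.7 L/h

At steady state, infusion rate = CL × Css, so CL = rate / Css.
CL = 274 / 9.9 = 27.68 L/h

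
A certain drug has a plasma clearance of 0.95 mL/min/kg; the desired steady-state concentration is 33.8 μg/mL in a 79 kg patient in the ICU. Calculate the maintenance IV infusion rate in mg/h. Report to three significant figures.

CL = 0.95 mL/min/kg × 79 kg = 75.05 mL/min = 75.05 × 60/1000 = 4.503 L/h
Infusion rate = CL · Css = 4.503 L/h × 33.8 mg/L = 152.2 mg/h

152 mg/h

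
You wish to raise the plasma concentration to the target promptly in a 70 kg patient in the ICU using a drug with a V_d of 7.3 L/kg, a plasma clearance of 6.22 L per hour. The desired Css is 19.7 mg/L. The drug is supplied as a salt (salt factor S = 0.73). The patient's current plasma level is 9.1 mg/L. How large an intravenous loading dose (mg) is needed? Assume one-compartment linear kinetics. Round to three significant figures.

Vd(total) = 70 kg × 7.3 L/kg = 511.0 L
Concentration deficit ΔC = 19.7 − 9.1 = 10.60 mg/L
LD = Vd × ΔC / S = 511.0 × 10.60 / 0.73 = 7420 mg

7420 mg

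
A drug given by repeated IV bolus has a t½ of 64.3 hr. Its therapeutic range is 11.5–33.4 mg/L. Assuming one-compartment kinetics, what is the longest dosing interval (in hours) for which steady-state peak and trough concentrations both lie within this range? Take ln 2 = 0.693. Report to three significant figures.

98.9 h

k = 0.693 / t½ = 0.693 / 64.3 = 0.01078 h⁻¹
Between IV bolus doses, concentration decays as C = C₀·e^(−kτ), so C_peak/C_trough = e^(kτ).
τ_max = ln(C_peak/C_trough) / k = ln(33.4/11.5) / 0.01078 = 1.066 / 0.01078 = 98.89 h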